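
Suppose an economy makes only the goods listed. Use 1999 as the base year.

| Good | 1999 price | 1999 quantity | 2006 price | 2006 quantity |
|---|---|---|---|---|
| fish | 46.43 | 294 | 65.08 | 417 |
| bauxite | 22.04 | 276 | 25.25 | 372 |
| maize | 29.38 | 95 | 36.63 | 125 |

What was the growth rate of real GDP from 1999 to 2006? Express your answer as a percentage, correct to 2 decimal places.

38.66%

Real GDP 1999 = Nominal GDP 1999 = 46.43·294 + 22.04·276 + 29.38·95 = 22524.56.
Real GDP 2006 (at 1999 prices) = 46.43·417 + 22.04·372 + 29.38·125 = 31232.69.
Real growth = 31232.69/22524.56 − 1 = 0.3866.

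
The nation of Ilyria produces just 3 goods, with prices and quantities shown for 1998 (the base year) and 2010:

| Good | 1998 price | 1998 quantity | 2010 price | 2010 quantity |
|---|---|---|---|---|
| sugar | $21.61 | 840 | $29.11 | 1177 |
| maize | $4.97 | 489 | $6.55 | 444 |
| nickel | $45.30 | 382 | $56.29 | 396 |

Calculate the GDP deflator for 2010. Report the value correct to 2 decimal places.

Nominal GDP 2010 = 29.11·1177 + 6.55·444 + 56.29·396 = 59461.51.
Real GDP 2010 (at 1998 prices) = 21.61·1177 + 4.97·444 + 45.30·396 = 45580.45.
Deflator = Nominal/Real × 100 = 59461.51/45580.45 × 100 = 130.454.

130.45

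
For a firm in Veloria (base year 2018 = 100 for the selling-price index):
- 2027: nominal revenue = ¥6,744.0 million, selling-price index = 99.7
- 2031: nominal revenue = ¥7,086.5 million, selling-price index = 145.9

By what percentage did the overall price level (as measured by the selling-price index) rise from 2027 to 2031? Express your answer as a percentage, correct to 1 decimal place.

Price-level change = 145.9 / 99.7 − 1 = 0.4634.

46.3%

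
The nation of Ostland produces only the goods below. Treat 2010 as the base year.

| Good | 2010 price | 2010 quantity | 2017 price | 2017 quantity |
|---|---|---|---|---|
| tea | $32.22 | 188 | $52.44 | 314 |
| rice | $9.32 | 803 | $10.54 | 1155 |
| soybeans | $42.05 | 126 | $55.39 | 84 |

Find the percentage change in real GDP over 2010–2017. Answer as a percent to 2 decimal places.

29.59%

Real GDP 2010 = Nominal GDP 2010 = 32.22·188 + 9.32·803 + 42.05·126 = 18839.62.
Real GDP 2017 (at 2010 prices) = 32.22·314 + 9.32·1155 + 42.05·84 = 24413.88.
Real growth = 24413.88/18839.62 − 1 = 0.2959.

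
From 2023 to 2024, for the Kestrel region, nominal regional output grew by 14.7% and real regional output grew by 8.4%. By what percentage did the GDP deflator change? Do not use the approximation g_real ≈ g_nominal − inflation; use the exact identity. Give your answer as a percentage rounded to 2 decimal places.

(1 + g_nom) = (1 + g_real)(1 + π), so π = 1.1470 / 1.0840 − 1 = 0.05812.

5.81%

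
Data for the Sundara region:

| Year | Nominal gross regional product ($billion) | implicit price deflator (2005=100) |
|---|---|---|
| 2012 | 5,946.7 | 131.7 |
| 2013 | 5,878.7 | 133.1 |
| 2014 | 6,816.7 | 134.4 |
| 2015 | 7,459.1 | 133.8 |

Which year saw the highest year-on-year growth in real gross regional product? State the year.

2013: real = 5878.7/1.331 = 4416.75; growth vs 2012 (4515.34) = -2.18%.
2014: real = 6816.7/1.344 = 5071.95; growth vs 2013 (4416.75) = 14.83%.
2015: real = 7459.1/1.338 = 5574.81; growth vs 2014 (5071.95) = 9.91%.

2014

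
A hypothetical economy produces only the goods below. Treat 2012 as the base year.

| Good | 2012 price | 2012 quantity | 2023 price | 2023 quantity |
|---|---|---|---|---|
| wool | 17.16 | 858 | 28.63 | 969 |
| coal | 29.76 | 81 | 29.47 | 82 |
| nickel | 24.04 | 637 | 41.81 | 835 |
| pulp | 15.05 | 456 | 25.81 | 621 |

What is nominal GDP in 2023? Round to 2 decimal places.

81098.37

Nominal GDP 2023 = Σ (p_2023 × q_2023) = 28.63·969 + 29.47·82 + 41.81·835 + 25.81·621 = 81098.37.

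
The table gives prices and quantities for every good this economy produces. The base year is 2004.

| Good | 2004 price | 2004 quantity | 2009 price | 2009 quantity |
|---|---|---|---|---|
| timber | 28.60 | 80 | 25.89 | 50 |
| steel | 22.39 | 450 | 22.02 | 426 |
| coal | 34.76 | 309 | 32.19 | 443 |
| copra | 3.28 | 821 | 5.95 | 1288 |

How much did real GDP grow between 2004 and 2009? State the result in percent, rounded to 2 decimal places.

Real GDP 2004 = Nominal GDP 2004 = 28.60·80 + 22.39·450 + 34.76·309 + 3.28·821 = 25797.22.
Real GDP 2009 (at 2004 prices) = 28.60·50 + 22.39·426 + 34.76·443 + 3.28·1288 = 30591.46.
Real growth = 30591.46/25797.22 − 1 = 0.1858.

18.58%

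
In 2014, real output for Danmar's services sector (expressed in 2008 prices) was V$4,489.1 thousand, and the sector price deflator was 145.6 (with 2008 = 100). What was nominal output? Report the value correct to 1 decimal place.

Nominal output = Real × (sector price deflator/100) = 4489.1 × 1.456 = 6536.13.

V$6,536.1 thousand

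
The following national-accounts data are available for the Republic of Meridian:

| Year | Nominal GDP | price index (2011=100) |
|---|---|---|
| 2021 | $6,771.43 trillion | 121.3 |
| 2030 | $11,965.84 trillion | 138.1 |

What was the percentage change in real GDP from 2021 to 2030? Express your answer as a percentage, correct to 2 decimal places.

55.21%

Deflate each year: 2021 → 6771.43/1.213 = 5582.38; 2030 → 11965.84/1.381 = 8664.62.
So real GDP changed by 8664.62/5582.38 − 1 = 0.5521, i.e. 55.21%.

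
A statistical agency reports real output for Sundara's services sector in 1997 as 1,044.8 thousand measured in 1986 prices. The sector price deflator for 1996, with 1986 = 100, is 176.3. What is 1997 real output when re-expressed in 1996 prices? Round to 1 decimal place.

1,842.0 thousand

Real output in 1996 prices = Real output in 1986 prices × (P_1996/P_1986) = 1044.8 × 1.763 = 1841.98.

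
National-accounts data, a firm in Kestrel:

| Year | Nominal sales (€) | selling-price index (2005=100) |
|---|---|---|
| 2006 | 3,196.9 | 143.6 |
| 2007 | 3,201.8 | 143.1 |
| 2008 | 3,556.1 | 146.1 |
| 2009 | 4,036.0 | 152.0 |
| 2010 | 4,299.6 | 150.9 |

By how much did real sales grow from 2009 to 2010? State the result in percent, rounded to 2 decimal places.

Real sales 2009 = 4036.0/1.520 = 2655.26.
Real sales 2010 = 4299.6/1.509 = 2849.30.
Change = 2849.30/2655.26 − 1 = 0.0731.

7.31%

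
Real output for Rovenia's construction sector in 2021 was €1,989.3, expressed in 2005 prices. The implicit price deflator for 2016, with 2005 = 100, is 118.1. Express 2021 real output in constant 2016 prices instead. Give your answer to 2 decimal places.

Real output in 2016 prices = Real output in 2005 prices × (P_2016/P_2005) = 1989.3 × 1.181 = 2349.36.

€2,349.36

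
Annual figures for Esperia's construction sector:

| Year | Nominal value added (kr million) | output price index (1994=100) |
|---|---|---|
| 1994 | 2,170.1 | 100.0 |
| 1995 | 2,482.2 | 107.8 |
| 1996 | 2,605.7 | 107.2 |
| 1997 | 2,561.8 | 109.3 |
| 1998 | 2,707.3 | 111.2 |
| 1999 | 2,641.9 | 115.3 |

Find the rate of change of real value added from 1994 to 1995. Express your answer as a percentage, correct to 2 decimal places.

6.11%

Real value added 1994 = 2170.1/1.000 = 2170.10.
Real value added 1995 = 2482.2/1.078 = 2302.60.
Change = 2302.60/2170.10 − 1 = 0.0611.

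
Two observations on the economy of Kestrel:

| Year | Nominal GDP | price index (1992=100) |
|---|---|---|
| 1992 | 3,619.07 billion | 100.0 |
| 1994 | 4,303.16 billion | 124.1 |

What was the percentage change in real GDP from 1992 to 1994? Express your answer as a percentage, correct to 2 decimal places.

-4.19%

Deflate each year: 1992 → 3619.07/1.000 = 3619.07; 1994 → 4303.16/1.241 = 3467.49.
So real GDP changed by 3467.49/3619.07 − 1 = -0.0419, i.e. -4.19%.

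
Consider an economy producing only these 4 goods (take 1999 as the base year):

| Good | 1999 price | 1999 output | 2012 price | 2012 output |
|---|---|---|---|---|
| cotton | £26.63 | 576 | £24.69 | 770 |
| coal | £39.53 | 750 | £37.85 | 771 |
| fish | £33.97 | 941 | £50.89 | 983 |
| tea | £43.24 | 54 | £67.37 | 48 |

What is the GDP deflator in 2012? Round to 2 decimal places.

117.35

Nominal GDP 2012 = 24.69·770 + 37.85·771 + 50.89·983 + 67.37·48 = 101452.28.
Real GDP 2012 (at 1999 prices) = 26.63·770 + 39.53·771 + 33.97·983 + 43.24·48 = 86450.76.
Deflator = Nominal/Real × 100 = 101452.28/86450.76 × 100 = 117.353.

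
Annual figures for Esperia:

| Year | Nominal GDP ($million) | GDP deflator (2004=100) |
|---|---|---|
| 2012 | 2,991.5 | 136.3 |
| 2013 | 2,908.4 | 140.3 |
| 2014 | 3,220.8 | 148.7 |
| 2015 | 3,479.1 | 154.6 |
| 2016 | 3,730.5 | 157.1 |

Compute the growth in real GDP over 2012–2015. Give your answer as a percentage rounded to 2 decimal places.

Real GDP 2012 = 2991.5/1.363 = 2194.79.
Real GDP 2015 = 3479.1/1.546 = 2250.39.
Change = 2250.39/2194.79 − 1 = 0.0253.

2.53%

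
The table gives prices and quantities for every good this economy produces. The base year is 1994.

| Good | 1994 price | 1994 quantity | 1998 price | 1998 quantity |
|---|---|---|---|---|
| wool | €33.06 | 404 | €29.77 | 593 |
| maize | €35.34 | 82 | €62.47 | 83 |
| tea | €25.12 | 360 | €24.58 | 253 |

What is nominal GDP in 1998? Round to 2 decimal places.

Nominal GDP 1998 = Σ (p_1998 × q_1998) = 29.77·593 + 62.47·83 + 24.58·253 = 29057.36.

€29057.36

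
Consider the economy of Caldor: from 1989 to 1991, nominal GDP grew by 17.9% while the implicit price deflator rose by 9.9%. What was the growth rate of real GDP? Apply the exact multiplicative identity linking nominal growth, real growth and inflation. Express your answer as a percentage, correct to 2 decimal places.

(1 + g_nom) = (1 + g_real)(1 + π), so g_real = 1.1790 / 1.0990 − 1 = 0.07279.

7.28%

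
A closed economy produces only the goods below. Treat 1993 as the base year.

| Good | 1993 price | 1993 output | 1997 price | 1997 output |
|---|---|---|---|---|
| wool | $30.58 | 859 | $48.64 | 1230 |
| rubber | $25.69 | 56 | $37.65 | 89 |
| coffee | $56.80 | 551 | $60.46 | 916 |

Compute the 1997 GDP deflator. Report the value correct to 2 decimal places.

128.97

Nominal GDP 1997 = 48.64·1230 + 37.65·89 + 60.46·916 = 118559.41.
Real GDP 1997 (at 1993 prices) = 30.58·1230 + 25.69·89 + 56.80·916 = 91928.61.
Deflator = Nominal/Real × 100 = 118559.41/91928.61 × 100 = 128.969.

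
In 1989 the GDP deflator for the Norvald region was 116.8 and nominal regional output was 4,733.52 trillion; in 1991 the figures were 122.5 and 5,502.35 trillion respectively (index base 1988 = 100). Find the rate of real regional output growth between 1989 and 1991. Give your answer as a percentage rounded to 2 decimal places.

10.83%

Real regional output 1989 = 4733.52 / 1.168 = 4052.67.
Real regional output 1991 = 5502.35 / 1.225 = 4491.71.
Real growth = 4491.71 / 4052.67 − 1 = 0.1083.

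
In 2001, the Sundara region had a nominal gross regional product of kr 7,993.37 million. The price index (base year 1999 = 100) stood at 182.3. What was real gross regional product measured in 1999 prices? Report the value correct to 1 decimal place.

kr 4,384.7 million

Real gross regional product = Nominal / (price index/100) = 7993.37 / 1.823 = 4384.73.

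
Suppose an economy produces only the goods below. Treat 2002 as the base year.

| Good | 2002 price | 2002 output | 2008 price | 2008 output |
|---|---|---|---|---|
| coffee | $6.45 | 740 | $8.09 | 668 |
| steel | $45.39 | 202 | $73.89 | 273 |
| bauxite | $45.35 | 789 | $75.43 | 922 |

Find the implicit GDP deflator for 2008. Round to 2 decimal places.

162.57

Nominal GDP 2008 = 8.09·668 + 73.89·273 + 75.43·922 = 95122.55.
Real GDP 2008 (at 2002 prices) = 6.45·668 + 45.39·273 + 45.35·922 = 58512.77.
Deflator = Nominal/Real × 100 = 95122.55/58512.77 × 100 = 162.567.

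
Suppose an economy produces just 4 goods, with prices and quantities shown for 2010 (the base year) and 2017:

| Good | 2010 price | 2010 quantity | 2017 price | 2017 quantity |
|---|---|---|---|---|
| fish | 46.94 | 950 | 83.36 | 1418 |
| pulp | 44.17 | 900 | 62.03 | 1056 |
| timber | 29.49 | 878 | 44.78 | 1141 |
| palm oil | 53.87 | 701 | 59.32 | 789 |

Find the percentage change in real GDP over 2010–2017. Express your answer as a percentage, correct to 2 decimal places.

27.94%

Real GDP 2010 = Nominal GDP 2010 = 46.94·950 + 44.17·900 + 29.49·878 + 53.87·701 = 148001.09.
Real GDP 2017 (at 2010 prices) = 46.94·1418 + 44.17·1056 + 29.49·1141 + 53.87·789 = 189355.96.
Real growth = 189355.96/148001.09 − 1 = 0.2794.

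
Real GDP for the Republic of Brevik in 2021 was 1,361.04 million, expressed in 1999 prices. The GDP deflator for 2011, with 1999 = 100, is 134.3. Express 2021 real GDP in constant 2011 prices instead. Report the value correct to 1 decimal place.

Real GDP in 2011 prices = Real GDP in 1999 prices × (P_2011/P_1999) = 1361.04 × 1.343 = 1827.88.

1,827.9 million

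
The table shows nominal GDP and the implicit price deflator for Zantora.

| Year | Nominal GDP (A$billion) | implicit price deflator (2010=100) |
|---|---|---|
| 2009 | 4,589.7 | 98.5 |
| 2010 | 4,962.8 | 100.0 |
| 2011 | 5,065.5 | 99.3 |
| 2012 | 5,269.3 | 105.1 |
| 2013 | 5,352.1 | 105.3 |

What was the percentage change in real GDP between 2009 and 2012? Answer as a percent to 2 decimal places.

Real GDP 2009 = 4589.7/0.985 = 4659.59.
Real GDP 2012 = 5269.3/1.051 = 5013.61.
Change = 5013.61/4659.59 − 1 = 0.0760.

7.60%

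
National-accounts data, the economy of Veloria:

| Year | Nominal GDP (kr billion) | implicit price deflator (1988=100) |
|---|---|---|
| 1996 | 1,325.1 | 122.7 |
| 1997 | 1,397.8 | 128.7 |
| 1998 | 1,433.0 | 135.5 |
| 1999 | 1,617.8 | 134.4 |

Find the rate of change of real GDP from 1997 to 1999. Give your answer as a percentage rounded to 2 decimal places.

10.83%

Real GDP 1997 = 1397.8/1.287 = 1086.09.
Real GDP 1999 = 1617.8/1.344 = 1203.72.
Change = 1203.72/1086.09 − 1 = 0.1083.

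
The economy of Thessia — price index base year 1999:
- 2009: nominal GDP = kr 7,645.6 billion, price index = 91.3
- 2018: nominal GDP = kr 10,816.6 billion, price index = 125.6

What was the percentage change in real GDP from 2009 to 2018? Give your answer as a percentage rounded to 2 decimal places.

2.84%

Real GDP 2009 = 7645.6 / 0.913 = 8374.15.
Real GDP 2018 = 10816.6 / 1.256 = 8611.94.
Real growth = 8611.94 / 8374.15 − 1 = 0.0284.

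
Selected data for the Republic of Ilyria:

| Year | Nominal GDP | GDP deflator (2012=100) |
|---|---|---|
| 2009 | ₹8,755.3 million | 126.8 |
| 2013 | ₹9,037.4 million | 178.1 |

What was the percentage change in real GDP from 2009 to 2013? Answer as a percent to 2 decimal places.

-26.51%

Deflate each year: 2009 → 8755.3/1.268 = 6904.81; 2013 → 9037.4/1.781 = 5074.34.
So real GDP changed by 5074.34/6904.81 − 1 = -0.2651, i.e. -26.51%.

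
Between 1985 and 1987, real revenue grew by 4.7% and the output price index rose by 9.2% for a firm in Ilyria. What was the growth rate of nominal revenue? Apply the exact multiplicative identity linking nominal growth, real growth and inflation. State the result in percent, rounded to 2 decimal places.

14.33%

(1 + g_nom) = (1 + g_real)(1 + π) = 1.0470 × 1.0920 = 1.14332.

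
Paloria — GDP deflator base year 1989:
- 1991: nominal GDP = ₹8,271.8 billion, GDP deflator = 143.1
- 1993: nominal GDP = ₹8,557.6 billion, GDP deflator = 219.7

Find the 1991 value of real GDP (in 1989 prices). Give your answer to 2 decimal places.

₹5,780.43 billion

Real GDP = Nominal / (GDP deflator/100) = 8271.8 / 1.431 = 5780.43.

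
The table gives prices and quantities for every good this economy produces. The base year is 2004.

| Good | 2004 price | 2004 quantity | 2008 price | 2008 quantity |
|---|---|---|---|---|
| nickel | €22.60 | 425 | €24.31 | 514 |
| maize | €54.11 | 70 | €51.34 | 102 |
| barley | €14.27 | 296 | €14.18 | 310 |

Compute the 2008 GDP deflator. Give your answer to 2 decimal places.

102.64

Nominal GDP 2008 = 24.31·514 + 51.34·102 + 14.18·310 = 22127.82.
Real GDP 2008 (at 2004 prices) = 22.60·514 + 54.11·102 + 14.27·310 = 21559.32.
Deflator = Nominal/Real × 100 = 22127.82/21559.32 × 100 = 102.637.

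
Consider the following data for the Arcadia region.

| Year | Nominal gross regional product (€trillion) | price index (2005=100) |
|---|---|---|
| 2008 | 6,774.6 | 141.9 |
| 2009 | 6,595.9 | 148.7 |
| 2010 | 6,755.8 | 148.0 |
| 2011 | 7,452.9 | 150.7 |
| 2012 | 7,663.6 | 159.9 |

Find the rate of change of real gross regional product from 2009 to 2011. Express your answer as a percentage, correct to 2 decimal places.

11.49%

Real gross regional product 2009 = 6595.9/1.487 = 4435.71.
Real gross regional product 2011 = 7452.9/1.507 = 4945.52.
Change = 4945.52/4435.71 − 1 = 0.1149.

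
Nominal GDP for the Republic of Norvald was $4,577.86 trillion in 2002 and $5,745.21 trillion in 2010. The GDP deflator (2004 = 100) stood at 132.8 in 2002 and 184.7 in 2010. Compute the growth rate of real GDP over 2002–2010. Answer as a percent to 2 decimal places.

-9.77%

Deflate each year: 2002 → 4577.86/1.328 = 3447.18; 2010 → 5745.21/1.847 = 3110.56.
So real GDP changed by 3110.56/3447.18 − 1 = -0.0977, i.e. -9.77%.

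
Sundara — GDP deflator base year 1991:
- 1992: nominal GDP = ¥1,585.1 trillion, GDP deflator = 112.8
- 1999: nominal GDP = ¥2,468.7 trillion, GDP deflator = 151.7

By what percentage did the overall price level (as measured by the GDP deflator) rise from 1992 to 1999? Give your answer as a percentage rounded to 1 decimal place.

Price-level change = 151.7 / 112.8 − 1 = 0.3449.

34.5%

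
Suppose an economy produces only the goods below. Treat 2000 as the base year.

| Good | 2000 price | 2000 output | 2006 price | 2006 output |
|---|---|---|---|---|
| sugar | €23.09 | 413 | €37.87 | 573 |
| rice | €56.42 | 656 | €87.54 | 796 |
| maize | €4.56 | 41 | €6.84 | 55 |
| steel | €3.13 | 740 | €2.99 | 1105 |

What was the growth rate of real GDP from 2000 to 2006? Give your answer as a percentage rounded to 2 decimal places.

Real GDP 2000 = Nominal GDP 2000 = 23.09·413 + 56.42·656 + 4.56·41 + 3.13·740 = 49050.85.
Real GDP 2006 (at 2000 prices) = 23.09·573 + 56.42·796 + 4.56·55 + 3.13·1105 = 61850.34.
Real growth = 61850.34/49050.85 − 1 = 0.2609.

26.09%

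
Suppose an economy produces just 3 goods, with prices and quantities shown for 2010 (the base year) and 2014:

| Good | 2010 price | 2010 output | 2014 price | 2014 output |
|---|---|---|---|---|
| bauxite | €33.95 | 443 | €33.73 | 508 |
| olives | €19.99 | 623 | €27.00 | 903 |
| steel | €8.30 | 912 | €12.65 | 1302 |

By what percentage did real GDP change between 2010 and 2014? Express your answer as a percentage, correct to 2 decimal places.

31.49%

Real GDP 2010 = Nominal GDP 2010 = 33.95·443 + 19.99·623 + 8.30·912 = 35063.22.
Real GDP 2014 (at 2010 prices) = 33.95·508 + 19.99·903 + 8.30·1302 = 46104.17.
Real growth = 46104.17/35063.22 − 1 = 0.3149.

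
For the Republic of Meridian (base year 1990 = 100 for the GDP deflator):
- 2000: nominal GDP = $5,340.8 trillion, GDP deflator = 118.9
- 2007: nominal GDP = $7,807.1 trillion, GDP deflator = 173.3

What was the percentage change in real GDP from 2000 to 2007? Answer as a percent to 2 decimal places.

0.29%

Real GDP 2000 = 5340.8 / 1.189 = 4491.84.
Real GDP 2007 = 7807.1 / 1.733 = 4504.96.
Real growth = 4504.96 / 4491.84 − 1 = 0.0029.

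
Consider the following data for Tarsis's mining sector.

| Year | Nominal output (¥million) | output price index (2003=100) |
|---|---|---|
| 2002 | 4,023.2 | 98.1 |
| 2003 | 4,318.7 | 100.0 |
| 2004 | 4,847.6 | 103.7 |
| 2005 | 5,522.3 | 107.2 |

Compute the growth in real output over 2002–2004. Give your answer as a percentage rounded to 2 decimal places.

13.98%

Real output 2002 = 4023.2/0.981 = 4101.12.
Real output 2004 = 4847.6/1.037 = 4674.64.
Change = 4674.64/4101.12 − 1 = 0.1398.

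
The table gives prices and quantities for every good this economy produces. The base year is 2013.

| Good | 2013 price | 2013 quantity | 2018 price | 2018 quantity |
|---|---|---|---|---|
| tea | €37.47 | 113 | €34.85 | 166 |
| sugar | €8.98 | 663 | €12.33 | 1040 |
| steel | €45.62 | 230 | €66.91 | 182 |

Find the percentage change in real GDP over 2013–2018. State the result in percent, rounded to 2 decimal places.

15.38%

Real GDP 2013 = Nominal GDP 2013 = 37.47·113 + 8.98·663 + 45.62·230 = 20680.45.
Real GDP 2018 (at 2013 prices) = 37.47·166 + 8.98·1040 + 45.62·182 = 23862.06.
Real growth = 23862.06/20680.45 − 1 = 0.1538.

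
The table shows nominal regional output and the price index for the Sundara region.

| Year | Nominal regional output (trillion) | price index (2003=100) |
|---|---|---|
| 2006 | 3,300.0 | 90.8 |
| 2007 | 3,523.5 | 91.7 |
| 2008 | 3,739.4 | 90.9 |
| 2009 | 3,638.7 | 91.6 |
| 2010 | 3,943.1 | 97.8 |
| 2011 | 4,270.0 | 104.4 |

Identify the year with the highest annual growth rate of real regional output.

2008

2007: real = 3523.5/0.917 = 3842.42; growth vs 2006 (3634.36) = 5.72%.
2008: real = 3739.4/0.909 = 4113.75; growth vs 2007 (3842.42) = 7.06%.
2009: real = 3638.7/0.916 = 3972.38; growth vs 2008 (4113.75) = -3.44%.
2010: real = 3943.1/0.978 = 4031.80; growth vs 2009 (3972.38) = 1.50%.
2011: real = 4270.0/1.044 = 4090.04; growth vs 2010 (4031.80) = 1.44%.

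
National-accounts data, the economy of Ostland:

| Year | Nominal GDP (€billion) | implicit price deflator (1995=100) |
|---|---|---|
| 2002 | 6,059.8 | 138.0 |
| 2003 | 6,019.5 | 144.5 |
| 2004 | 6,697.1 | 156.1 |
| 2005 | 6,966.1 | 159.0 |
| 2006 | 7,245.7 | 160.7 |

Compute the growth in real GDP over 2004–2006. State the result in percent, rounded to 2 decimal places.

Real GDP 2004 = 6697.1/1.561 = 4290.26.
Real GDP 2006 = 7245.7/1.607 = 4508.84.
Change = 4508.84/4290.26 − 1 = 0.0509.

5.09%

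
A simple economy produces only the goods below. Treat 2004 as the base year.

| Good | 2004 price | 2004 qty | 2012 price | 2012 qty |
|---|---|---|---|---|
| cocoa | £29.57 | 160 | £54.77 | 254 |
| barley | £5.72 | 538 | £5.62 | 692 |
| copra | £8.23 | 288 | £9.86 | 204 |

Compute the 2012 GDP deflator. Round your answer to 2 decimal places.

Nominal GDP 2012 = 54.77·254 + 5.62·692 + 9.86·204 = 19812.06.
Real GDP 2012 (at 2004 prices) = 29.57·254 + 5.72·692 + 8.23·204 = 13147.94.
Deflator = Nominal/Real × 100 = 19812.06/13147.94 × 100 = 150.686.

150.69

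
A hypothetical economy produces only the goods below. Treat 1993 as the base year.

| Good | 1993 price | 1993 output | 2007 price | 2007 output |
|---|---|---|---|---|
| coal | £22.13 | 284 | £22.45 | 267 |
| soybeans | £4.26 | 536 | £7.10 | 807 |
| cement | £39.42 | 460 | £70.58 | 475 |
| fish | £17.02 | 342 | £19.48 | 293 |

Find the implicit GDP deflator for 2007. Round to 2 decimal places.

154.14

Nominal GDP 2007 = 22.45·267 + 7.10·807 + 70.58·475 + 19.48·293 = 50956.99.
Real GDP 2007 (at 1993 prices) = 22.13·267 + 4.26·807 + 39.42·475 + 17.02·293 = 33057.89.
Deflator = Nominal/Real × 100 = 50956.99/33057.89 × 100 = 154.145.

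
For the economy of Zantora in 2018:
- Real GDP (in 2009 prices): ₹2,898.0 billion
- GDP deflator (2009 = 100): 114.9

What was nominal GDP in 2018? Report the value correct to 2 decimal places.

Nominal GDP = Real × (GDP deflator/100) = 2898.0 × 1.149 = 3329.80.

₹3,329.80 billion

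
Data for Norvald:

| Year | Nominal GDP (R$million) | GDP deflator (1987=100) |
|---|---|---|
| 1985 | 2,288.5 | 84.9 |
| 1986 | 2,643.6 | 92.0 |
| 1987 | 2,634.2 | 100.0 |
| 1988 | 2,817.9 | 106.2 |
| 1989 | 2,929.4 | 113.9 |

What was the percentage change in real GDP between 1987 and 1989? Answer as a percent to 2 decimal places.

Real GDP 1987 = 2634.2/1.000 = 2634.20.
Real GDP 1989 = 2929.4/1.139 = 2571.91.
Change = 2571.91/2634.20 − 1 = -0.0236.

-2.36%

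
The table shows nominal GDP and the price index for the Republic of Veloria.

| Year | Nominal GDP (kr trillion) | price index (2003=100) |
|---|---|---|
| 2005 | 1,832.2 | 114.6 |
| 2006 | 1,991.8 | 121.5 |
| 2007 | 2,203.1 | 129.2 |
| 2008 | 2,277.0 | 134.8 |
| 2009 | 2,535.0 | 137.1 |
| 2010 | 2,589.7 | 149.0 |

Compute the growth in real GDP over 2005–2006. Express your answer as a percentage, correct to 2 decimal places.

2.54%

Real GDP 2005 = 1832.2/1.146 = 1598.78.
Real GDP 2006 = 1991.8/1.215 = 1639.34.
Change = 1639.34/1598.78 − 1 = 0.0254.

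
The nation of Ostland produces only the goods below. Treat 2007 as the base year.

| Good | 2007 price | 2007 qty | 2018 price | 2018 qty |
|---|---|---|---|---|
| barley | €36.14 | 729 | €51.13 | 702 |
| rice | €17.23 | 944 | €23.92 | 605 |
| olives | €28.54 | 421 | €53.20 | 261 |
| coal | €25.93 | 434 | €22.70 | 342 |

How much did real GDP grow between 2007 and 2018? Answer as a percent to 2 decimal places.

Real GDP 2007 = Nominal GDP 2007 = 36.14·729 + 17.23·944 + 28.54·421 + 25.93·434 = 65880.14.
Real GDP 2018 (at 2007 prices) = 36.14·702 + 17.23·605 + 28.54·261 + 25.93·342 = 52111.43.
Real growth = 52111.43/65880.14 − 1 = -0.2090.

-20.90%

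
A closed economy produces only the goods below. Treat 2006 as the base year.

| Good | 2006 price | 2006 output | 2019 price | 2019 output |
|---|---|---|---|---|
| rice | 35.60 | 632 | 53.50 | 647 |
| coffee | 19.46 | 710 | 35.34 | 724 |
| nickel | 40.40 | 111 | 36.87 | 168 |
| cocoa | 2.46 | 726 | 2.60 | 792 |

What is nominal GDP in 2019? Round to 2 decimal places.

68454.02

Nominal GDP 2019 = Σ (p_2019 × q_2019) = 53.50·647 + 35.34·724 + 36.87·168 + 2.60·792 = 68454.02.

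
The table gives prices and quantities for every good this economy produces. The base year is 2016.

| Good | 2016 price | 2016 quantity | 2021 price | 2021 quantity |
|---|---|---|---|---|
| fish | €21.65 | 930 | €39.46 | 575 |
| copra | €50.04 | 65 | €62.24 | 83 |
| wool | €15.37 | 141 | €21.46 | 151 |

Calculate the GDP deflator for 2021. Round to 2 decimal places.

164.33

Nominal GDP 2021 = 39.46·575 + 62.24·83 + 21.46·151 = 31095.88.
Real GDP 2021 (at 2016 prices) = 21.65·575 + 50.04·83 + 15.37·151 = 18922.94.
Deflator = Nominal/Real × 100 = 31095.88/18922.94 × 100 = 164.329.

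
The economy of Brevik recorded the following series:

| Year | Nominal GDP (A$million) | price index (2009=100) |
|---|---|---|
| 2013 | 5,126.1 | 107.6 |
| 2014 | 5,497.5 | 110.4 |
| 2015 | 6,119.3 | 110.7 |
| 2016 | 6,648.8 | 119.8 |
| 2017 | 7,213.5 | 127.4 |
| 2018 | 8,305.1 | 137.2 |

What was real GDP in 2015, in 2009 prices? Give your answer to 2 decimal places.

Real GDP 2015 = 6119.3 / 1.107 = 5527.82.

A$5,527.82 million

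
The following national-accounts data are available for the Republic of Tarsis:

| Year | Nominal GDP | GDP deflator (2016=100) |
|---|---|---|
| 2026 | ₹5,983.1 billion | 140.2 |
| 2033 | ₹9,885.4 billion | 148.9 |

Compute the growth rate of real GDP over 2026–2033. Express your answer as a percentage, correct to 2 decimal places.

Real GDP 2026 = 5983.1 / 1.402 = 4267.55.
Real GDP 2033 = 9885.4 / 1.489 = 6638.95.
Real growth = 6638.95 / 4267.55 − 1 = 0.5557.

55.57%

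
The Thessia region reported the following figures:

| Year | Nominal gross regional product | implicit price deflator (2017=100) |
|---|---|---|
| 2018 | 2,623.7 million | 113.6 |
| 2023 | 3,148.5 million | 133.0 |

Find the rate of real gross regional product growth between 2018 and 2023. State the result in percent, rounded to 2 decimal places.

Real gross regional product 2018 = 2623.7 / 1.136 = 2309.60.
Real gross regional product 2023 = 3148.5 / 1.330 = 2367.29.
Real growth = 2367.29 / 2309.60 − 1 = 0.0250.

2.50%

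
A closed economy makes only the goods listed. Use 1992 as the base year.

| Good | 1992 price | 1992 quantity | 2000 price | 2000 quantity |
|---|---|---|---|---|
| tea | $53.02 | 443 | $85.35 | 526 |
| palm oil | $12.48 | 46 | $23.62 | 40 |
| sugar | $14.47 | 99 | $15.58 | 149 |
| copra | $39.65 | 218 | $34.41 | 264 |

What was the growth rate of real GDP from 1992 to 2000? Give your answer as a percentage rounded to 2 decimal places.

20.13%

Real GDP 1992 = Nominal GDP 1992 = 53.02·443 + 12.48·46 + 14.47·99 + 39.65·218 = 34138.17.
Real GDP 2000 (at 1992 prices) = 53.02·526 + 12.48·40 + 14.47·149 + 39.65·264 = 41011.35.
Real growth = 41011.35/34138.17 − 1 = 0.2013.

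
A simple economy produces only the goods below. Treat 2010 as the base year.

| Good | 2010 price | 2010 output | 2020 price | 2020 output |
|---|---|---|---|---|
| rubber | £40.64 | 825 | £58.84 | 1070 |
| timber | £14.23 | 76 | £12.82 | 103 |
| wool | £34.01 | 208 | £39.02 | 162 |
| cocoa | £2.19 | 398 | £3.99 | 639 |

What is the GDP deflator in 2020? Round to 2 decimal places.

Nominal GDP 2020 = 58.84·1070 + 12.82·103 + 39.02·162 + 3.99·639 = 73150.11.
Real GDP 2020 (at 2010 prices) = 40.64·1070 + 14.23·103 + 34.01·162 + 2.19·639 = 51859.52.
Deflator = Nominal/Real × 100 = 73150.11/51859.52 × 100 = 141.054.

141.05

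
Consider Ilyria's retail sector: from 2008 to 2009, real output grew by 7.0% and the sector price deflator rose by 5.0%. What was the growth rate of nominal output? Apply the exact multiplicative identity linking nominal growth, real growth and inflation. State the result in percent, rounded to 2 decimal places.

12.35%

(1 + g_nom) = (1 + g_real)(1 + π) = 1.0700 × 1.0500 = 1.12350.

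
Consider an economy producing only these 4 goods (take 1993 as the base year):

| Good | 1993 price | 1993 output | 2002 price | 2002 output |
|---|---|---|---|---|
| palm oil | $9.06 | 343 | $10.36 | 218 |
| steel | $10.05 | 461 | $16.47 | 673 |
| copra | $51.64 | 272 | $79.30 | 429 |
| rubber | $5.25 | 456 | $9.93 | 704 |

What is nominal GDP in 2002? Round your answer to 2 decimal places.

$54353.21

Nominal GDP 2002 = Σ (p_2002 × q_2002) = 10.36·218 + 16.47·673 + 79.30·429 + 9.93·704 = 54353.21.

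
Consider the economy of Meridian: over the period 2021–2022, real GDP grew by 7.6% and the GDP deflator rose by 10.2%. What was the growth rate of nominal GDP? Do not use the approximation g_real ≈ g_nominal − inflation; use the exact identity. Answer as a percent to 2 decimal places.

(1 + g_nom) = (1 + g_real)(1 + π) = 1.0760 × 1.1020 = 1.18575.

18.58%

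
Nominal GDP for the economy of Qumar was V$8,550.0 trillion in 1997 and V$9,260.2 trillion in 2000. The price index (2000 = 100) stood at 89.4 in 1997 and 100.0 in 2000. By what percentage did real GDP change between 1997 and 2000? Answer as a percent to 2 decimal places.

-3.17%

Real GDP 1997 = 8550.0 / 0.894 = 9563.76.
Real GDP 2000 = 9260.2 / 1.000 = 9260.20.
Real growth = 9260.20 / 9563.76 − 1 = -0.0317.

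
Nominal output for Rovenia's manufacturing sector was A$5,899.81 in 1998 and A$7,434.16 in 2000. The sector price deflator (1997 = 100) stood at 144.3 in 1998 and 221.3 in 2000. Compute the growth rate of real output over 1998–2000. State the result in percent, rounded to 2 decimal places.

Real output 1998 = 5899.81 / 1.443 = 4088.57.
Real output 2000 = 7434.16 / 2.213 = 3359.31.
Real growth = 3359.31 / 4088.57 − 1 = -0.1784.

-17.84%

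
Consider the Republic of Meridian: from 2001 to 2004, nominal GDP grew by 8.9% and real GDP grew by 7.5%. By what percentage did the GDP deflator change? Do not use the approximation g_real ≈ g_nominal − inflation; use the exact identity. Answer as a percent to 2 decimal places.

(1 + g_nom) = (1 + g_real)(1 + π), so π = 1.0890 / 1.0750 − 1 = 0.01302.

1.30%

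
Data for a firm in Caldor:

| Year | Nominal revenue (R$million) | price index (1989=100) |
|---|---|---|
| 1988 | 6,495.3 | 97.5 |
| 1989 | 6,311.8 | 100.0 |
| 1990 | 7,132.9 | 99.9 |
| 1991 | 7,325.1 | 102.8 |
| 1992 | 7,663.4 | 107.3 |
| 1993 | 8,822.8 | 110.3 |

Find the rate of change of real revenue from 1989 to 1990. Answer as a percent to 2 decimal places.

13.12%

Real revenue 1989 = 6311.8/1.000 = 6311.80.
Real revenue 1990 = 7132.9/0.999 = 7140.04.
Change = 7140.04/6311.80 − 1 = 0.1312.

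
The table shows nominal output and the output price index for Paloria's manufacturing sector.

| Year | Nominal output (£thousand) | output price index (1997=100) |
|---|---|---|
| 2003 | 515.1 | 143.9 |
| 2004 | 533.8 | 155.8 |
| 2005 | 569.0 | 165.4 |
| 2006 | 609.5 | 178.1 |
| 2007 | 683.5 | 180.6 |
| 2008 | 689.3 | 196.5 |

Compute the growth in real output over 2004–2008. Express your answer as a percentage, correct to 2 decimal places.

2.38%

Real output 2004 = 533.8/1.558 = 342.62.
Real output 2008 = 689.3/1.965 = 350.79.
Change = 350.79/342.62 − 1 = 0.0238.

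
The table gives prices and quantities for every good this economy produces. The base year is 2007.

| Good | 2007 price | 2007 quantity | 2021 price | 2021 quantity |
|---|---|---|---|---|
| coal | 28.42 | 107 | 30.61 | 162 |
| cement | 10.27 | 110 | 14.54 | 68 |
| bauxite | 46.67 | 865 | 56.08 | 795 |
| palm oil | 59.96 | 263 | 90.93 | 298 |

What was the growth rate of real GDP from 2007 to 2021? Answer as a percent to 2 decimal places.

Real GDP 2007 = Nominal GDP 2007 = 28.42·107 + 10.27·110 + 46.67·865 + 59.96·263 = 60309.67.
Real GDP 2021 (at 2007 prices) = 28.42·162 + 10.27·68 + 46.67·795 + 59.96·298 = 60273.13.
Real growth = 60273.13/60309.67 − 1 = -0.0006.

-0.06%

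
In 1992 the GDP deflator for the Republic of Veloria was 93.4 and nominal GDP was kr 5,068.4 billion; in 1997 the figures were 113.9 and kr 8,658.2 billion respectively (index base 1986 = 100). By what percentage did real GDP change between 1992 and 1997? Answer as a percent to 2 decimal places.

Deflate each year: 1992 → 5068.4/0.934 = 5426.55; 1997 → 8658.2/1.139 = 7601.58.
So real GDP changed by 7601.58/5426.55 − 1 = 0.4008, i.e. 40.08%.

40.08%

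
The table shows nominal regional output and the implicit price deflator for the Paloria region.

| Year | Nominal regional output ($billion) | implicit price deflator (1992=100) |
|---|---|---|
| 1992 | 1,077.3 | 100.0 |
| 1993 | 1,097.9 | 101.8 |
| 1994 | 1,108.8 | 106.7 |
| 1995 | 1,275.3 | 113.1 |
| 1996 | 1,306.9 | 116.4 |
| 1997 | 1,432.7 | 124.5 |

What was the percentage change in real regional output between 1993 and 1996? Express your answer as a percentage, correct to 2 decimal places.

Real regional output 1993 = 1097.9/1.018 = 1078.49.
Real regional output 1996 = 1306.9/1.164 = 1122.77.
Change = 1122.77/1078.49 − 1 = 0.0411.

4.11%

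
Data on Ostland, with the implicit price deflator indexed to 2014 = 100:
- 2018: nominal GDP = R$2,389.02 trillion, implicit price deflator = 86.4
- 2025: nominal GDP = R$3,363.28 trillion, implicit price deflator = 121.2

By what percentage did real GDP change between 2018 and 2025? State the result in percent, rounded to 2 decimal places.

Real GDP 2018 = 2389.02 / 0.864 = 2765.07.
Real GDP 2025 = 3363.28 / 1.212 = 2774.98.
Real growth = 2774.98 / 2765.07 − 1 = 0.0036.

0.36%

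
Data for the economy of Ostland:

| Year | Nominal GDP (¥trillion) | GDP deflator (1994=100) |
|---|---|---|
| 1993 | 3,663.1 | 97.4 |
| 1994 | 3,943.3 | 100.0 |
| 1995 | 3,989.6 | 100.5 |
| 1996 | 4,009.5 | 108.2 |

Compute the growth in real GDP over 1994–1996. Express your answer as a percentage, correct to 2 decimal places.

-6.03%

Real GDP 1994 = 3943.3/1.000 = 3943.30.
Real GDP 1996 = 4009.5/1.082 = 3705.64.
Change = 3705.64/3943.30 − 1 = -0.0603.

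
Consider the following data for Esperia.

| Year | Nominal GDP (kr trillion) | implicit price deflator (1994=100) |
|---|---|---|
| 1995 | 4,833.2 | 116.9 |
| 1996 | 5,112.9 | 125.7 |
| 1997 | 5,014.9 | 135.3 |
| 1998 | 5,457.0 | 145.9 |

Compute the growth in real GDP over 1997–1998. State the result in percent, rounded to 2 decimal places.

Real GDP 1997 = 5014.9/1.353 = 3706.50.
Real GDP 1998 = 5457.0/1.459 = 3740.23.
Change = 3740.23/3706.50 − 1 = 0.0091.

0.91%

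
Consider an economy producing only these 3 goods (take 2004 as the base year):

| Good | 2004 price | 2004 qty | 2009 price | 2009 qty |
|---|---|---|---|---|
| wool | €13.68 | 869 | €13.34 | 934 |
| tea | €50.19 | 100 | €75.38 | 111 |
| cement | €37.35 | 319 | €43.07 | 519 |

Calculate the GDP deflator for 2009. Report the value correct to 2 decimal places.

Nominal GDP 2009 = 13.34·934 + 75.38·111 + 43.07·519 = 43180.07.
Real GDP 2009 (at 2004 prices) = 13.68·934 + 50.19·111 + 37.35·519 = 37732.86.
Deflator = Nominal/Real × 100 = 43180.07/37732.86 × 100 = 114.436.

114.44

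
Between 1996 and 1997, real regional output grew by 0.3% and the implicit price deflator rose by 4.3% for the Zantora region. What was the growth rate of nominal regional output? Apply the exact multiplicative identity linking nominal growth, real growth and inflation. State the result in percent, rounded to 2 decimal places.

4.61%

(1 + g_nom) = (1 + g_real)(1 + π) = 1.0030 × 1.0430 = 1.04613.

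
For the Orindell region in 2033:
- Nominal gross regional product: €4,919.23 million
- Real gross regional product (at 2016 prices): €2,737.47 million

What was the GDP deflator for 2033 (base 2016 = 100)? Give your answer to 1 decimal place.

GDP deflator = (Nominal / Real) × 100 = 4919.23 / 2737.47 × 100 = 179.70.

179.7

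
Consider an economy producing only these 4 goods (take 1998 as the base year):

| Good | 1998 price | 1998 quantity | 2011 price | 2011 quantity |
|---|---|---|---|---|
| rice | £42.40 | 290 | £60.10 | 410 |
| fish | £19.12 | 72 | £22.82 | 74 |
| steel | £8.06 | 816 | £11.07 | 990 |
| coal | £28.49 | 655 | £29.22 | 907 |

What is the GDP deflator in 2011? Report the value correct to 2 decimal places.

121.23

Nominal GDP 2011 = 60.10·410 + 22.82·74 + 11.07·990 + 29.22·907 = 63791.52.
Real GDP 2011 (at 1998 prices) = 42.40·410 + 19.12·74 + 8.06·990 + 28.49·907 = 52618.71.
Deflator = Nominal/Real × 100 = 63791.52/52618.71 × 100 = 121.234.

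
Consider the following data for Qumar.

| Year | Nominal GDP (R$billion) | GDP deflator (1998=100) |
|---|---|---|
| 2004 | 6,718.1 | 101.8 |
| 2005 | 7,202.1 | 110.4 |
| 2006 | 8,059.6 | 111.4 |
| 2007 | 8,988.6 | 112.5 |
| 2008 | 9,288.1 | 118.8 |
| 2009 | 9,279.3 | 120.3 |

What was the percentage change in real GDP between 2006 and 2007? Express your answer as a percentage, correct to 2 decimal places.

Real GDP 2006 = 8059.6/1.114 = 7234.83.
Real GDP 2007 = 8988.6/1.125 = 7989.87.
Change = 7989.87/7234.83 − 1 = 0.1044.

10.44%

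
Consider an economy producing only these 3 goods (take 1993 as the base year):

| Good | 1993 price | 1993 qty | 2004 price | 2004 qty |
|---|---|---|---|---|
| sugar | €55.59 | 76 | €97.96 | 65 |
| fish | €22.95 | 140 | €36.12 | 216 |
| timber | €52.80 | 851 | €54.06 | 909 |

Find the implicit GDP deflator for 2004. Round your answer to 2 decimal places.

111.92

Nominal GDP 2004 = 97.96·65 + 36.12·216 + 54.06·909 = 63309.86.
Real GDP 2004 (at 1993 prices) = 55.59·65 + 22.95·216 + 52.80·909 = 56565.75.
Deflator = Nominal/Real × 100 = 63309.86/56565.75 × 100 = 111.923.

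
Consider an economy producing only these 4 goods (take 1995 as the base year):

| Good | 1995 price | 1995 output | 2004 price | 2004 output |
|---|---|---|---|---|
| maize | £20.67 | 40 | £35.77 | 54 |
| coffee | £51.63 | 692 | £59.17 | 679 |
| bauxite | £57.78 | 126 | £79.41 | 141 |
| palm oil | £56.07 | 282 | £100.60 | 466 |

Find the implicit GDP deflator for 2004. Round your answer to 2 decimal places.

Nominal GDP 2004 = 35.77·54 + 59.17·679 + 79.41·141 + 100.60·466 = 100184.42.
Real GDP 2004 (at 1995 prices) = 20.67·54 + 51.63·679 + 57.78·141 + 56.07·466 = 70448.55.
Deflator = Nominal/Real × 100 = 100184.42/70448.55 × 100 = 142.209.

142.21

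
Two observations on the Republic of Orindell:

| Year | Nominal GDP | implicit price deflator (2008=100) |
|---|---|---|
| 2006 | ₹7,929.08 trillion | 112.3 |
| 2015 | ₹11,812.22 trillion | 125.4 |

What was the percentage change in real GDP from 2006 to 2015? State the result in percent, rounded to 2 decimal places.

Real GDP 2006 = 7929.08 / 1.123 = 7060.62.
Real GDP 2015 = 11812.22 / 1.254 = 9419.63.
Real growth = 9419.63 / 7060.62 − 1 = 0.3341.

33.41%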